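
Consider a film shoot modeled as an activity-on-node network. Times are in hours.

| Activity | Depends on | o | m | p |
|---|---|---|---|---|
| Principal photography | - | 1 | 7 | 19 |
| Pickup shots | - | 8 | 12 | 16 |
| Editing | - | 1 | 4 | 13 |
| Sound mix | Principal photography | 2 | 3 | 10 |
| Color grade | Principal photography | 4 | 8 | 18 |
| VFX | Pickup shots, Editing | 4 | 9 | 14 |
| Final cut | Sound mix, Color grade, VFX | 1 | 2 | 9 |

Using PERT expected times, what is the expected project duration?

te_Principal photography = (1 + 4·7 + 19)/6 = 48/6 = 8
te_Pickup shots = (8 + 4·12 + 16)/6 = 72/6 = 12
te_Editing = (1 + 4·4 + 13)/6 = 30/6 = 5
te_Sound mix = (2 + 4·3 + 10)/6 = 24/6 = 4
te_Color grade = (4 + 4·8 + 18)/6 = 54/6 = 9
te_VFX = (4 + 4·9 + 14)/6 = 54/6 = 9
te_Final cut = (1 + 4·2 + 9)/6 = 18/6 = 3

Forward pass:
ES_Principal photography = 0; EF_Principal photography = 8
ES_Pickup shots = 0; EF_Pickup shots = 12
ES_Editing = 0; EF_Editing = 5
ES_Sound mix = 8; EF_Sound mix = 8+4 = 12
ES_Color grade = 8; EF_Color grade = 8+9 = 17
ES_VFX = max(EF_Pickup shots=12, EF_Editing=5) = 12; EF_VFX = 12+9 = 21
ES_Final cut = max(EF_Sound mix=12, EF_Color grade=17, EF_VFX=21) = 21; EF_Final cut = 21+3 = 24
Expected project duration μ = 24 hours. Critical path: Pickup shots → VFX → Final cut.

24 hours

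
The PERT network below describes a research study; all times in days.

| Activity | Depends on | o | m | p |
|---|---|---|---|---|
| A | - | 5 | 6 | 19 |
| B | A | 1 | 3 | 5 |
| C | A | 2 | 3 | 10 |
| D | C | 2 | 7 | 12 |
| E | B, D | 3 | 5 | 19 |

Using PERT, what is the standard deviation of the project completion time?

te_A = (5 + 4·6 + 19)/6 = 48/6 = 8; σ²_A = ((19−5)/6)² = 5.444
te_B = (1 + 4·3 + 5)/6 = 18/6 = 3; σ²_B = ((5−1)/6)² = 0.444
te_C = (2 + 4·3 + 10)/6 = 24/6 = 4; σ²_C = ((10−2)/6)² = 1.778
te_D = (2 + 4·7 + 12)/6 = 42/6 = 7; σ²_D = ((12−2)/6)² = 2.778
te_E = (3 + 4·5 + 19)/6 = 42/6 = 7; σ²_E = ((19−3)/6)² = 7.111

Forward pass:
ES_A = 0; EF_A = 8
ES_B = 8; EF_B = 8+3 = 11
ES_C = 8; EF_C = 8+4 = 12
ES_D = 12; EF_D = 12+7 = 19
ES_E = max(EF_B=11, EF_D=19) = 19; EF_E = 19+7 = 26
Expected project duration μ = 26 days. Critical path: A → C → D → E.

Variance along critical path = 5.444 + 1.778 + 2.778 + 7.111 = 17.111
σ = √17.111 = 4.137 days

4.14 days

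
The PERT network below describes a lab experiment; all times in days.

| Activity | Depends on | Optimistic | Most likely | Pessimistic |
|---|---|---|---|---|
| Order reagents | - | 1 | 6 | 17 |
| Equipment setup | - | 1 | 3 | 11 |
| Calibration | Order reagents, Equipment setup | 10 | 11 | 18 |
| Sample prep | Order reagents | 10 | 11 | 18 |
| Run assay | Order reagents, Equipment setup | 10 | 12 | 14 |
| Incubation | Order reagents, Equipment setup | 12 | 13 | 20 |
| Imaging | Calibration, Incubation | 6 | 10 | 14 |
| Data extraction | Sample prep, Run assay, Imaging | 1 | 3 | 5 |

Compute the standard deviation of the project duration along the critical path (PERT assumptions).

3.33 days

te_Order reagents = (1 + 4·6 + 17)/6 = 42/6 = 7; σ²_Order reagents = ((17−1)/6)² = 7.111
te_Equipment setup = (1 + 4·3 + 11)/6 = 24/6 = 4; σ²_Equipment setup = ((11−1)/6)² = 2.778
te_Calibration = (10 + 4·11 + 18)/6 = 72/6 = 12; σ²_Calibration = ((18−10)/6)² = 1.778
te_Sample prep = (10 + 4·11 + 18)/6 = 72/6 = 12; σ²_Sample prep = ((18−10)/6)² = 1.778
te_Run assay = (10 + 4·12 + 14)/6 = 72/6 = 12; σ²_Run assay = ((14−10)/6)² = 0.444
te_Incubation = (12 + 4·13 + 20)/6 = 84/6 = 14; σ²_Incubation = ((20−12)/6)² = 1.778
te_Imaging = (6 + 4·10 + 14)/6 = 60/6 = 10; σ²_Imaging = ((14−6)/6)² = 1.778
te_Data extraction = (1 + 4·3 + 5)/6 = 18/6 = 3; σ²_Data extraction = ((5−1)/6)² = 0.444

Forward pass:
ES_Order reagents = 0; EF_Order reagents = 7
ES_Equipment setup = 0; EF_Equipment setup = 4
ES_Calibration = max(EF_Order reagents=7, EF_Equipment setup=4) = 7; EF_Calibration = 7+12 = 19
ES_Sample prep = 7; EF_Sample prep = 7+12 = 19
ES_Run assay = max(EF_Order reagents=7, EF_Equipment setup=4) = 7; EF_Run assay = 7+12 = 19
ES_Incubation = max(EF_Order reagents=7, EF_Equipment setup=4) = 7; EF_Incubation = 7+14 = 21
ES_Imaging = max(EF_Calibration=19, EF_Incubation=21) = 21; EF_Imaging = 21+10 = 31
ES_Data extraction = max(EF_Sample prep=19, EF_Run assay=19, EF_Imaging=31) = 31; EF_Data extraction = 31+3 = 34
Expected project duration μ = 34 days. Critical path: Order reagents → Incubation → Imaging → Data extraction.

Variance along critical path = 7.111 + 1.778 + 1.778 + 0.444 = 11.111
σ = √11.111 = 3.333 days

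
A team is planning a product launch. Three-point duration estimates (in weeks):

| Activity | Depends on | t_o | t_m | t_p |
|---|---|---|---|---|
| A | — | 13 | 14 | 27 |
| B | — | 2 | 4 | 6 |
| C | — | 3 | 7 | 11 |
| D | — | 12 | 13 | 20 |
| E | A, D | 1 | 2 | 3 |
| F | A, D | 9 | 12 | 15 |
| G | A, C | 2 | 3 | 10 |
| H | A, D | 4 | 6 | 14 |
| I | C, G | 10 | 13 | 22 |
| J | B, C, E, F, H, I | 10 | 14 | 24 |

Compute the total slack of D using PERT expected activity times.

te_A = (13 + 4·14 + 27)/6 = 96/6 = 16
te_B = (2 + 4·4 + 6)/6 = 24/6 = 4
te_C = (3 + 4·7 + 11)/6 = 42/6 = 7
te_D = (12 + 4·13 + 20)/6 = 84/6 = 14
te_E = (1 + 4·2 + 3)/6 = 12/6 = 2
te_F = (9 + 4·12 + 15)/6 = 72/6 = 12
te_G = (2 + 4·3 + 10)/6 = 24/6 = 4
te_H = (4 + 4·6 + 14)/6 = 42/6 = 7
te_I = (10 + 4·13 + 22)/6 = 84/6 = 14
te_J = (10 + 4·14 + 24)/6 = 90/6 = 15

Forward pass:
ES_A = 0; EF_A = 16
ES_B = 0; EF_B = 4
ES_C = 0; EF_C = 7
ES_D = 0; EF_D = 14
ES_E = max(EF_A=16, EF_D=14) = 16; EF_E = 16+2 = 18
ES_F = max(EF_A=16, EF_D=14) = 16; EF_F = 16+12 = 28
ES_G = max(EF_A=16, EF_C=7) = 16; EF_G = 16+4 = 20
ES_H = max(EF_A=16, EF_D=14) = 16; EF_H = 16+7 = 23
ES_I = max(EF_C=7, EF_G=20) = 20; EF_I = 20+14 = 34
ES_J = max(EF_B=4, EF_C=7, EF_E=18, EF_F=28, EF_H=23, EF_I=34) = 34; EF_J = 34+15 = 49
Expected project duration μ = 49 weeks. Critical path: A → G → I → J.

Backward pass:
LF_J = 49; LS_J = 49−15 = 34
LF_I = LS_J = 34; LS_I = 34−14 = 20
LF_H = LS_J = 34; LS_H = 34−7 = 27
LF_G = LS_I = 20; LS_G = 20−4 = 16
LF_F = LS_J = 34; LS_F = 34−12 = 22
LF_E = LS_J = 34; LS_E = 34−2 = 32
LF_D = min(LS_E=32, LS_F=22, LS_H=27) = 22; LS_D = 22−14 = 8
LF_C = min(LS_G=16, LS_I=20, LS_J=34) = 16; LS_C = 16−7 = 9
LF_B = LS_J = 34; LS_B = 34−4 = 30
LF_A = min(LS_E=32, LS_F=22, LS_G=16, LS_H=27) = 16; LS_A = 16−16 = 0
Slack_D = LS_D − ES_D = 8 − 0 = 8

8 weeks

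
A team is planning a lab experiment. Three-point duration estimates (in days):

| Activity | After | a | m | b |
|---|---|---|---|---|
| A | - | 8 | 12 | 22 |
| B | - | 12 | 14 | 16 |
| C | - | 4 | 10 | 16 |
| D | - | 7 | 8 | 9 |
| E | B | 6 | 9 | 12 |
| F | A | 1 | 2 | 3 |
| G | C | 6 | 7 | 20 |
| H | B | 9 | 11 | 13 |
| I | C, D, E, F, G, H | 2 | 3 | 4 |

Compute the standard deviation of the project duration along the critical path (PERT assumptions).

te_A = (8 + 4·12 + 22)/6 = 78/6 = 13; σ²_A = ((22−8)/6)² = 5.444
te_B = (12 + 4·14 + 16)/6 = 84/6 = 14; σ²_B = ((16−12)/6)² = 0.444
te_C = (4 + 4·10 + 16)/6 = 60/6 = 10; σ²_C = ((16−4)/6)² = 4.000
te_D = (7 + 4·8 + 9)/6 = 48/6 = 8; σ²_D = ((9−7)/6)² = 0.111
te_E = (6 + 4·9 + 12)/6 = 54/6 = 9; σ²_E = ((12−6)/6)² = 1.000
te_F = (1 + 4·2 + 3)/6 = 12/6 = 2; σ²_F = ((3−1)/6)² = 0.111
te_G = (6 + 4·7 + 20)/6 = 54/6 = 9; σ²_G = ((20−6)/6)² = 5.444
te_H = (9 + 4·11 + 13)/6 = 66/6 = 11; σ²_H = ((13−9)/6)² = 0.444
te_I = (2 + 4·3 + 4)/6 = 18/6 = 3; σ²_I = ((4−2)/6)² = 0.111

Forward pass:
ES_A = 0; EF_A = 13
ES_B = 0; EF_B = 14
ES_C = 0; EF_C = 10
ES_D = 0; EF_D = 8
ES_E = 14; EF_E = 14+9 = 23
ES_F = 13; EF_F = 13+2 = 15
ES_G = 10; EF_G = 10+9 = 19
ES_H = 14; EF_H = 14+11 = 25
ES_I = max(EF_C=10, EF_D=8, EF_E=23, EF_F=15, EF_G=19, EF_H=25) = 25; EF_I = 25+3 = 28
Expected project duration μ = 28 days. Critical path: B → H → I.

Variance along critical path = 0.444 + 0.444 + 0.111 = 1.000
σ = √1.000 = 1.000 days

1.00 days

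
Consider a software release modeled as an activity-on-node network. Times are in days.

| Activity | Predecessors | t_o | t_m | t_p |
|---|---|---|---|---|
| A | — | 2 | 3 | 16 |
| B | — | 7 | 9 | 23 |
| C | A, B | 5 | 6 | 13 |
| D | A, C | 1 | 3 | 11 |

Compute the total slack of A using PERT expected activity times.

te_A = (2 + 4·3 + 16)/6 = 30/6 = 5
te_B = (7 + 4·9 + 23)/6 = 66/6 = 11
te_C = (5 + 4·6 + 13)/6 = 42/6 = 7
te_D = (1 + 4·3 + 11)/6 = 24/6 = 4

Forward pass:
ES_A = 0; EF_A = 5
ES_B = 0; EF_B = 11
ES_C = max(EF_A=5, EF_B=11) = 11; EF_C = 11+7 = 18
ES_D = max(EF_A=5, EF_C=18) = 18; EF_D = 18+4 = 22
Expected project duration μ = 22 days. Critical path: B → C → D.

Backward pass:
LF_D = 22; LS_D = 22−4 = 18
LF_C = LS_D = 18; LS_C = 18−7 = 11
LF_B = LS_C = 11; LS_B = 11−11 = 0
LF_A = min(LS_C=11, LS_D=18) = 11; LS_A = 11−5 = 6
Slack_A = LS_A − ES_A = 6 − 0 = 6

6 days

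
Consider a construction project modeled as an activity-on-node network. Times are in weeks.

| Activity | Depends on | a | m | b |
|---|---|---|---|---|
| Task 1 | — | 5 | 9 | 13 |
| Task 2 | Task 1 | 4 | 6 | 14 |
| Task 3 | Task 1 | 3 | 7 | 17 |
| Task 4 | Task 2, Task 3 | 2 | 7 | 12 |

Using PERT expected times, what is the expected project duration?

24 weeks

te_Task 1 = (5 + 4·9 + 13)/6 = 54/6 = 9
te_Task 2 = (4 + 4·6 + 14)/6 = 42/6 = 7
te_Task 3 = (3 + 4·7 + 17)/6 = 48/6 = 8
te_Task 4 = (2 + 4·7 + 12)/6 = 42/6 = 7

Forward pass:
ES_Task 1 = 0; EF_Task 1 = 9
ES_Task 2 = 9; EF_Task 2 = 9+7 = 16
ES_Task 3 = 9; EF_Task 3 = 9+8 = 17
ES_Task 4 = max(EF_Task 2=16, EF_Task 3=17) = 17; EF_Task 4 = 17+7 = 24
Expected project duration μ = 24 weeks. Critical path: Task 1 → Task 3 → Task 4.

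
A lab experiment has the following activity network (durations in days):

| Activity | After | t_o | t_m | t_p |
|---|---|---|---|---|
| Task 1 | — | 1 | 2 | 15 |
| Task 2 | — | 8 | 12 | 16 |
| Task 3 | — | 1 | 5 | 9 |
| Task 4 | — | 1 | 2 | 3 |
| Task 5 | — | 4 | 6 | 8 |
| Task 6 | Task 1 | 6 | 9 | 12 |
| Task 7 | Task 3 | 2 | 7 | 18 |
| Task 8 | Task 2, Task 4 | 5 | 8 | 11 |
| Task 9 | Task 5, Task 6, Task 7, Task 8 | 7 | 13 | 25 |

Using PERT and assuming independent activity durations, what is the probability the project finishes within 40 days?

te_Task 1 = (1 + 4·2 + 15)/6 = 24/6 = 4; σ²_Task 1 = ((15−1)/6)² = 5.444
te_Task 2 = (8 + 4·12 + 16)/6 = 72/6 = 12; σ²_Task 2 = ((16−8)/6)² = 1.778
te_Task 3 = (1 + 4·5 + 9)/6 = 30/6 = 5; σ²_Task 3 = ((9−1)/6)² = 1.778
te_Task 4 = (1 + 4·2 + 3)/6 = 12/6 = 2; σ²_Task 4 = ((3−1)/6)² = 0.111
te_Task 5 = (4 + 4·6 + 8)/6 = 36/6 = 6; σ²_Task 5 = ((8−4)/6)² = 0.444
te_Task 6 = (6 + 4·9 + 12)/6 = 54/6 = 9; σ²_Task 6 = ((12−6)/6)² = 1.000
te_Task 7 = (2 + 4·7 + 18)/6 = 48/6 = 8; σ²_Task 7 = ((18−2)/6)² = 7.111
te_Task 8 = (5 + 4·8 + 11)/6 = 48/6 = 8; σ²_Task 8 = ((11−5)/6)² = 1.000
te_Task 9 = (7 + 4·13 + 25)/6 = 84/6 = 14; σ²_Task 9 = ((25−7)/6)² = 9.000

Forward pass:
ES_Task 1 = 0; EF_Task 1 = 4
ES_Task 2 = 0; EF_Task 2 = 12
ES_Task 3 = 0; EF_Task 3 = 5
ES_Task 4 = 0; EF_Task 4 = 2
ES_Task 5 = 0; EF_Task 5 = 6
ES_Task 6 = 4; EF_Task 6 = 4+9 = 13
ES_Task 7 = 5; EF_Task 7 = 5+8 = 13
ES_Task 8 = max(EF_Task 2=12, EF_Task 4=2) = 12; EF_Task 8 = 12+8 = 20
ES_Task 9 = max(EF_Task 5=6, EF_Task 6=13, EF_Task 7=13, EF_Task 8=20) = 20; EF_Task 9 = 20+14 = 34
Expected project duration μ = 34 days. Critical path: Task 2 → Task 8 → Task 9.

Variance along critical path = 1.778 + 1.000 + 9.000 = 11.778; σ = √11.778 = 3.432 days.
Z = (40 − 34) / 3.432 = 1.748
P(T ≤ 40) = Φ(1.748) ≈ 0.960

0.960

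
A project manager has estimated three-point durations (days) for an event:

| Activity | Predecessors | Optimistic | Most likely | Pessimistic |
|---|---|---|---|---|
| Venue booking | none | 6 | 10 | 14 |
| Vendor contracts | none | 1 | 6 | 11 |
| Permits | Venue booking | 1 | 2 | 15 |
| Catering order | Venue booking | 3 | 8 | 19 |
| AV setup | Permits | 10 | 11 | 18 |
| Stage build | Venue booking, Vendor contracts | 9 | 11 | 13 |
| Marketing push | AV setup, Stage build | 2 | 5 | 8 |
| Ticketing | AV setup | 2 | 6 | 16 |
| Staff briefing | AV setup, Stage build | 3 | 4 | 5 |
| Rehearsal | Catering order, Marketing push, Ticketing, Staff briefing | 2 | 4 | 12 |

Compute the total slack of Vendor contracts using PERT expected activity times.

11 days

te_Venue booking = (6 + 4·10 + 14)/6 = 60/6 = 10
te_Vendor contracts = (1 + 4·6 + 11)/6 = 36/6 = 6
te_Permits = (1 + 4·2 + 15)/6 = 24/6 = 4
te_Catering order = (3 + 4·8 + 19)/6 = 54/6 = 9
te_AV setup = (10 + 4·11 + 18)/6 = 72/6 = 12
te_Stage build = (9 + 4·11 + 13)/6 = 66/6 = 11
te_Marketing push = (2 + 4·5 + 8)/6 = 30/6 = 5
te_Ticketing = (2 + 4·6 + 16)/6 = 42/6 = 7
te_Staff briefing = (3 + 4·4 + 5)/6 = 24/6 = 4
te_Rehearsal = (2 + 4·4 + 12)/6 = 30/6 = 5

Forward pass:
ES_Venue booking = 0; EF_Venue booking = 10
ES_Vendor contracts = 0; EF_Vendor contracts = 6
ES_Permits = 10; EF_Permits = 10+4 = 14
ES_Catering order = 10; EF_Catering order = 10+9 = 19
ES_AV setup = 14; EF_AV setup = 14+12 = 26
ES_Stage build = max(EF_Venue booking=10, EF_Vendor contracts=6) = 10; EF_Stage build = 10+11 = 21
ES_Marketing push = max(EF_AV setup=26, EF_Stage build=21) = 26; EF_Marketing push = 26+5 = 31
ES_Ticketing = 26; EF_Ticketing = 26+7 = 33
ES_Staff briefing = max(EF_AV setup=26, EF_Stage build=21) = 26; EF_Staff briefing = 26+4 = 30
ES_Rehearsal = max(EF_Catering order=19, EF_Marketing push=31, EF_Ticketing=33, EF_Staff briefing=30) = 33; EF_Rehearsal = 33+5 = 38
Expected project duration μ = 38 days. Critical path: Venue booking → Permits → AV setup → Ticketing → Rehearsal.

Backward pass:
LF_Rehearsal = 38; LS_Rehearsal = 38−5 = 33
LF_Staff briefing = LS_Rehearsal = 33; LS_Staff briefing = 33−4 = 29
LF_Ticketing = LS_Rehearsal = 33; LS_Ticketing = 33−7 = 26
LF_Marketing push = LS_Rehearsal = 33; LS_Marketing push = 33−5 = 28
LF_Stage build = min(LS_Marketing push=28, LS_Staff briefing=29) = 28; LS_Stage build = 28−11 = 17
LF_AV setup = min(LS_Marketing push=28, LS_Ticketing=26, LS_Staff briefing=29) = 26; LS_AV setup = 26−12 = 14
LF_Catering order = LS_Rehearsal = 33; LS_Catering order = 33−9 = 24
LF_Permits = LS_AV setup = 14; LS_Permits = 14−4 = 10
LF_Vendor contracts = LS_Stage build = 17; LS_Vendor contracts = 17−6 = 11
LF_Venue booking = min(LS_Permits=10, LS_Catering order=24, LS_Stage build=17) = 10; LS_Venue booking = 10−10 = 0
Slack_Vendor contracts = LS_Vendor contracts − ES_Vendor contracts = 11 − 0 = 11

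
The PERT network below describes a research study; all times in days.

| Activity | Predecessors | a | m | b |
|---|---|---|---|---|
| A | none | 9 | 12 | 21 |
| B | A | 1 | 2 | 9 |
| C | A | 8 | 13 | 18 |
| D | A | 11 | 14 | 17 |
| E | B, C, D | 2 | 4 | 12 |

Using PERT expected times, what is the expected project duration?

te_A = (9 + 4·12 + 21)/6 = 78/6 = 13
te_B = (1 + 4·2 + 9)/6 = 18/6 = 3
te_C = (8 + 4·13 + 18)/6 = 78/6 = 13
te_D = (11 + 4·14 + 17)/6 = 84/6 = 14
te_E = (2 + 4·4 + 12)/6 = 30/6 = 5

Forward pass:
ES_A = 0; EF_A = 13
ES_B = 13; EF_B = 13+3 = 16
ES_C = 13; EF_C = 13+13 = 26
ES_D = 13; EF_D = 13+14 = 27
ES_E = max(EF_B=16, EF_C=26, EF_D=27) = 27; EF_E = 27+5 = 32
Expected project duration μ = 32 days. Critical path: A → D → E.

32 days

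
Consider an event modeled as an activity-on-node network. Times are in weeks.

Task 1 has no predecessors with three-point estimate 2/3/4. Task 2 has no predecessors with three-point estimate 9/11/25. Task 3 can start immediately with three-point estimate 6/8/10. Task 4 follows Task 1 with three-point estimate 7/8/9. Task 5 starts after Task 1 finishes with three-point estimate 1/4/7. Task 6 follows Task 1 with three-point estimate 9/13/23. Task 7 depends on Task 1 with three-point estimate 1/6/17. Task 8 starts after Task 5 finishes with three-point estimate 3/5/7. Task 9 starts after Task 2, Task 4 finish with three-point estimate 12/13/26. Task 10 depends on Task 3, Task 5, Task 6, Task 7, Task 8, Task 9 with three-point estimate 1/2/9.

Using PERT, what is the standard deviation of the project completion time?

3.79 weeks

te_Task 1 = (2 + 4·3 + 4)/6 = 18/6 = 3; σ²_Task 1 = ((4−2)/6)² = 0.111
te_Task 2 = (9 + 4·11 + 25)/6 = 78/6 = 13; σ²_Task 2 = ((25−9)/6)² = 7.111
te_Task 3 = (6 + 4·8 + 10)/6 = 48/6 = 8; σ²_Task 3 = ((10−6)/6)² = 0.444
te_Task 4 = (7 + 4·8 + 9)/6 = 48/6 = 8; σ²_Task 4 = ((9−7)/6)² = 0.111
te_Task 5 = (1 + 4·4 + 7)/6 = 24/6 = 4; σ²_Task 5 = ((7−1)/6)² = 1.000
te_Task 6 = (9 + 4·13 + 23)/6 = 84/6 = 14; σ²_Task 6 = ((23−9)/6)² = 5.444
te_Task 7 = (1 + 4·6 + 17)/6 = 42/6 = 7; σ²_Task 7 = ((17−1)/6)² = 7.111
te_Task 8 = (3 + 4·5 + 7)/6 = 30/6 = 5; σ²_Task 8 = ((7−3)/6)² = 0.444
te_Task 9 = (12 + 4·13 + 26)/6 = 90/6 = 15; σ²_Task 9 = ((26−12)/6)² = 5.444
te_Task 10 = (1 + 4·2 + 9)/6 = 18/6 = 3; σ²_Task 10 = ((9−1)/6)² = 1.778

Forward pass:
ES_Task 1 = 0; EF_Task 1 = 3
ES_Task 2 = 0; EF_Task 2 = 13
ES_Task 3 = 0; EF_Task 3 = 8
ES_Task 4 = 3; EF_Task 4 = 3+8 = 11
ES_Task 5 = 3; EF_Task 5 = 3+4 = 7
ES_Task 6 = 3; EF_Task 6 = 3+14 = 17
ES_Task 7 = 3; EF_Task 7 = 3+7 = 10
ES_Task 8 = 7; EF_Task 8 = 7+5 = 12
ES_Task 9 = max(EF_Task 2=13, EF_Task 4=11) = 13; EF_Task 9 = 13+15 = 28
ES_Task 10 = max(EF_Task 3=8, EF_Task 5=7, EF_Task 6=17, EF_Task 7=10, EF_Task 8=12, EF_Task 9=28) = 28; EF_Task 10 = 28+3 = 31
Expected project duration μ = 31 weeks. Critical path: Task 2 → Task 9 → Task 10.

Variance along critical path = 7.111 + 5.444 + 1.778 = 14.333
σ = √14.333 = 3.786 weeks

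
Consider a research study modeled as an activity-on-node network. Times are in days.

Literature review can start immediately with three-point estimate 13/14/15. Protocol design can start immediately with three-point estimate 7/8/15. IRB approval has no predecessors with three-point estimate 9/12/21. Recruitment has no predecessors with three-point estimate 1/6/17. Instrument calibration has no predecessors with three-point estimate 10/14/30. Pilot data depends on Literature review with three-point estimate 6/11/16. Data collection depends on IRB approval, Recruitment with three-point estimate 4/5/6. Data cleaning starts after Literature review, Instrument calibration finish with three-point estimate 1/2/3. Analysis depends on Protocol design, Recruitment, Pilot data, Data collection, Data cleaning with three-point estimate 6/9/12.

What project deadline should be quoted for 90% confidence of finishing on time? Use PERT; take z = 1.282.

te_Literature review = (13 + 4·14 + 15)/6 = 84/6 = 14; σ²_Literature review = ((15−13)/6)² = 0.111
te_Protocol design = (7 + 4·8 + 15)/6 = 54/6 = 9; σ²_Protocol design = ((15−7)/6)² = 1.778
te_IRB approval = (9 + 4·12 + 21)/6 = 78/6 = 13; σ²_IRB approval = ((21−9)/6)² = 4.000
te_Recruitment = (1 + 4·6 + 17)/6 = 42/6 = 7; σ²_Recruitment = ((17−1)/6)² = 7.111
te_Instrument calibration = (10 + 4·14 + 30)/6 = 96/6 = 16; σ²_Instrument calibration = ((30−10)/6)² = 11.111
te_Pilot data = (6 + 4·11 + 16)/6 = 66/6 = 11; σ²_Pilot data = ((16−6)/6)² = 2.778
te_Data collection = (4 + 4·5 + 6)/6 = 30/6 = 5; σ²_Data collection = ((6−4)/6)² = 0.111
te_Data cleaning = (1 + 4·2 + 3)/6 = 12/6 = 2; σ²_Data cleaning = ((3−1)/6)² = 0.111
te_Analysis = (6 + 4·9 + 12)/6 = 54/6 = 9; σ²_Analysis = ((12−6)/6)² = 1.000

Forward pass:
ES_Literature review = 0; EF_Literature review = 14
ES_Protocol design = 0; EF_Protocol design = 9
ES_IRB approval = 0; EF_IRB approval = 13
ES_Recruitment = 0; EF_Recruitment = 7
ES_Instrument calibration = 0; EF_Instrument calibration = 16
ES_Pilot data = 14; EF_Pilot data = 14+11 = 25
ES_Data collection = max(EF_IRB approval=13, EF_Recruitment=7) = 13; EF_Data collection = 13+5 = 18
ES_Data cleaning = max(EF_Literature review=14, EF_Instrument calibration=16) = 16; EF_Data cleaning = 16+2 = 18
ES_Analysis = max(EF_Protocol design=9, EF_Recruitment=7, EF_Pilot data=25, EF_Data collection=18, EF_Data cleaning=18) = 25; EF_Analysis = 25+9 = 34
Expected project duration μ = 34 days. Critical path: Literature review → Pilot data → Analysis.

Variance along critical path = 0.111 + 2.778 + 1.000 = 3.889; σ = 1.972 days.
D = μ + z·σ = 34 + 1.282·1.972 = 36.5 days

36.5 days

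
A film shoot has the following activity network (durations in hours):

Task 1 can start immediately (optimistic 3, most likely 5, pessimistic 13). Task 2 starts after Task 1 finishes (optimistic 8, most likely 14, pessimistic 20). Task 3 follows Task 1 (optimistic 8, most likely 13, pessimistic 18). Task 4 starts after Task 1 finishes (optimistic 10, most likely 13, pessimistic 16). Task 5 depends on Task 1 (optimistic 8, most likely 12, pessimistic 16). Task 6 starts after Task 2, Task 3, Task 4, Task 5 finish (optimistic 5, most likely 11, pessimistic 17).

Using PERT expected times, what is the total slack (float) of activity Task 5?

2 hours

te_Task 1 = (3 + 4·5 + 13)/6 = 36/6 = 6
te_Task 2 = (8 + 4·14 + 20)/6 = 84/6 = 14
te_Task 3 = (8 + 4·13 + 18)/6 = 78/6 = 13
te_Task 4 = (10 + 4·13 + 16)/6 = 78/6 = 13
te_Task 5 = (8 + 4·12 + 16)/6 = 72/6 = 12
te_Task 6 = (5 + 4·11 + 17)/6 = 66/6 = 11

Forward pass:
ES_Task 1 = 0; EF_Task 1 = 6
ES_Task 2 = 6; EF_Task 2 = 6+14 = 20
ES_Task 3 = 6; EF_Task 3 = 6+13 = 19
ES_Task 4 = 6; EF_Task 4 = 6+13 = 19
ES_Task 5 = 6; EF_Task 5 = 6+12 = 18
ES_Task 6 = max(EF_Task 2=20, EF_Task 3=19, EF_Task 4=19, EF_Task 5=18) = 20; EF_Task 6 = 20+11 = 31
Expected project duration μ = 31 hours. Critical path: Task 1 → Task 2 → Task 6.

Backward pass:
LF_Task 6 = 31; LS_Task 6 = 31−11 = 20
LF_Task 5 = LS_Task 6 = 20; LS_Task 5 = 20−12 = 8
LF_Task 4 = LS_Task 6 = 20; LS_Task 4 = 20−13 = 7
LF_Task 3 = LS_Task 6 = 20; LS_Task 3 = 20−13 = 7
LF_Task 2 = LS_Task 6 = 20; LS_Task 2 = 20−14 = 6
LF_Task 1 = min(LS_Task 2=6, LS_Task 3=7, LS_Task 4=7, LS_Task 5=8) = 6; LS_Task 1 = 6−6 = 0
Slack_Task 5 = LS_Task 5 − ES_Task 5 = 8 − 6 = 2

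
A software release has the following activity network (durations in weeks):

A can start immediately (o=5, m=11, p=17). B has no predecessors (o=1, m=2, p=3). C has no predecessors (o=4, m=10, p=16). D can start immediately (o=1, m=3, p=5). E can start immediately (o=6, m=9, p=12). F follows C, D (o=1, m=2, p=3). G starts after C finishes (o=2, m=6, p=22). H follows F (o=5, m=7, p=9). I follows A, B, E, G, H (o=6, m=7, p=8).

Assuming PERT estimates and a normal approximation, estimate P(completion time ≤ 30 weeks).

te_A = (5 + 4·11 + 17)/6 = 66/6 = 11; σ²_A = ((17−5)/6)² = 4.000
te_B = (1 + 4·2 + 3)/6 = 12/6 = 2; σ²_B = ((3−1)/6)² = 0.111
te_C = (4 + 4·10 + 16)/6 = 60/6 = 10; σ²_C = ((16−4)/6)² = 4.000
te_D = (1 + 4·3 + 5)/6 = 18/6 = 3; σ²_D = ((5−1)/6)² = 0.444
te_E = (6 + 4·9 + 12)/6 = 54/6 = 9; σ²_E = ((12−6)/6)² = 1.000
te_F = (1 + 4·2 + 3)/6 = 12/6 = 2; σ²_F = ((3−1)/6)² = 0.111
te_G = (2 + 4·6 + 22)/6 = 48/6 = 8; σ²_G = ((22−2)/6)² = 11.111
te_H = (5 + 4·7 + 9)/6 = 42/6 = 7; σ²_H = ((9−5)/6)² = 0.444
te_I = (6 + 4·7 + 8)/6 = 42/6 = 7; σ²_I = ((8−6)/6)² = 0.111

Forward pass:
ES_A = 0; EF_A = 11
ES_B = 0; EF_B = 2
ES_C = 0; EF_C = 10
ES_D = 0; EF_D = 3
ES_E = 0; EF_E = 9
ES_F = max(EF_C=10, EF_D=3) = 10; EF_F = 10+2 = 12
ES_G = 10; EF_G = 10+8 = 18
ES_H = 12; EF_H = 12+7 = 19
ES_I = max(EF_A=11, EF_B=2, EF_E=9, EF_G=18, EF_H=19) = 19; EF_I = 19+7 = 26
Expected project duration μ = 26 weeks. Critical path: C → F → H → I.

Variance along critical path = 4.000 + 0.111 + 0.444 + 0.111 = 4.667; σ = √4.667 = 2.160 weeks.
Z = (30 − 26) / 2.160 = 1.852
P(T ≤ 30) = Φ(1.852) ≈ 0.968

0.968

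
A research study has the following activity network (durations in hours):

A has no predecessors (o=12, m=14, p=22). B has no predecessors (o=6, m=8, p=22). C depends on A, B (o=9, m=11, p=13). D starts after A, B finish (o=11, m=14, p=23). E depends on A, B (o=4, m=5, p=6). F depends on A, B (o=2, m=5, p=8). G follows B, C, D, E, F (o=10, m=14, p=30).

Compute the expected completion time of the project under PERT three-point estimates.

46 hours

te_A = (12 + 4·14 + 22)/6 = 90/6 = 15
te_B = (6 + 4·8 + 22)/6 = 60/6 = 10
te_C = (9 + 4·11 + 13)/6 = 66/6 = 11
te_D = (11 + 4·14 + 23)/6 = 90/6 = 15
te_E = (4 + 4·5 + 6)/6 = 30/6 = 5
te_F = (2 + 4·5 + 8)/6 = 30/6 = 5
te_G = (10 + 4·14 + 30)/6 = 96/6 = 16

Forward pass:
ES_A = 0; EF_A = 15
ES_B = 0; EF_B = 10
ES_C = max(EF_A=15, EF_B=10) = 15; EF_C = 15+11 = 26
ES_D = max(EF_A=15, EF_B=10) = 15; EF_D = 15+15 = 30
ES_E = max(EF_A=15, EF_B=10) = 15; EF_E = 15+5 = 20
ES_F = max(EF_A=15, EF_B=10) = 15; EF_F = 15+5 = 20
ES_G = max(EF_B=10, EF_C=26, EF_D=30, EF_E=20, EF_F=20) = 30; EF_G = 30+16 = 46
Expected project duration μ = 46 hours. Critical path: A → D → G.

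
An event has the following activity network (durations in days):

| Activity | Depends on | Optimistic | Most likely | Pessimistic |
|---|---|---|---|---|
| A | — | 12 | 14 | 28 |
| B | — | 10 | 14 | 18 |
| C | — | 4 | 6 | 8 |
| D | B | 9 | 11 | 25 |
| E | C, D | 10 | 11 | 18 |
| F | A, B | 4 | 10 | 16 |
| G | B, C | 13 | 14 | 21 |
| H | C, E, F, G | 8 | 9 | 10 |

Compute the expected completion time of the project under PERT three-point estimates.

te_A = (12 + 4·14 + 28)/6 = 96/6 = 16
te_B = (10 + 4·14 + 18)/6 = 84/6 = 14
te_C = (4 + 4·6 + 8)/6 = 36/6 = 6
te_D = (9 + 4·11 + 25)/6 = 78/6 = 13
te_E = (10 + 4·11 + 18)/6 = 72/6 = 12
te_F = (4 + 4·10 + 16)/6 = 60/6 = 10
te_G = (13 + 4·14 + 21)/6 = 90/6 = 15
te_H = (8 + 4·9 + 10)/6 = 54/6 = 9

Forward pass:
ES_A = 0; EF_A = 16
ES_B = 0; EF_B = 14
ES_C = 0; EF_C = 6
ES_D = 14; EF_D = 14+13 = 27
ES_E = max(EF_C=6, EF_D=27) = 27; EF_E = 27+12 = 39
ES_F = max(EF_A=16, EF_B=14) = 16; EF_F = 16+10 = 26
ES_G = max(EF_B=14, EF_C=6) = 14; EF_G = 14+15 = 29
ES_H = max(EF_C=6, EF_E=39, EF_F=26, EF_G=29) = 39; EF_H = 39+9 = 48
Expected project duration μ = 48 days. Critical path: B → D → E → H.

48 days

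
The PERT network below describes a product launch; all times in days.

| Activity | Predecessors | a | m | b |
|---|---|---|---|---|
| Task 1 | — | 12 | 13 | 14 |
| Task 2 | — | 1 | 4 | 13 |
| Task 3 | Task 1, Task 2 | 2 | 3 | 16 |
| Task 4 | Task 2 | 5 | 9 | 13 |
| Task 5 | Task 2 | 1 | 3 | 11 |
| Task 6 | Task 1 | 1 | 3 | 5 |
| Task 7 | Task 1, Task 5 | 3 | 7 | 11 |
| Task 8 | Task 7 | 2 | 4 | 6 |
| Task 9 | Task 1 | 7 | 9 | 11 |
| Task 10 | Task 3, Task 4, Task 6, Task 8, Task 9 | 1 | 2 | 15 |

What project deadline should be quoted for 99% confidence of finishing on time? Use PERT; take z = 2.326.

te_Task 1 = (12 + 4·13 + 14)/6 = 78/6 = 13; σ²_Task 1 = ((14−12)/6)² = 0.111
te_Task 2 = (1 + 4·4 + 13)/6 = 30/6 = 5; σ²_Task 2 = ((13−1)/6)² = 4.000
te_Task 3 = (2 + 4·3 + 16)/6 = 30/6 = 5; σ²_Task 3 = ((16−2)/6)² = 5.444
te_Task 4 = (5 + 4·9 + 13)/6 = 54/6 = 9; σ²_Task 4 = ((13−5)/6)² = 1.778
te_Task 5 = (1 + 4·3 + 11)/6 = 24/6 = 4; σ²_Task 5 = ((11−1)/6)² = 2.778
te_Task 6 = (1 + 4·3 + 5)/6 = 18/6 = 3; σ²_Task 6 = ((5−1)/6)² = 0.444
te_Task 7 = (3 + 4·7 + 11)/6 = 42/6 = 7; σ²_Task 7 = ((11−3)/6)² = 1.778
te_Task 8 = (2 + 4·4 + 6)/6 = 24/6 = 4; σ²_Task 8 = ((6−2)/6)² = 0.444
te_Task 9 = (7 + 4·9 + 11)/6 = 54/6 = 9; σ²_Task 9 = ((11−7)/6)² = 0.444
te_Task 10 = (1 + 4·2 + 15)/6 = 24/6 = 4; σ²_Task 10 = ((15−1)/6)² = 5.444

Forward pass:
ES_Task 1 = 0; EF_Task 1 = 13
ES_Task 2 = 0; EF_Task 2 = 5
ES_Task 3 = max(EF_Task 1=13, EF_Task 2=5) = 13; EF_Task 3 = 13+5 = 18
ES_Task 4 = 5; EF_Task 4 = 5+9 = 14
ES_Task 5 = 5; EF_Task 5 = 5+4 = 9
ES_Task 6 = 13; EF_Task 6 = 13+3 = 16
ES_Task 7 = max(EF_Task 1=13, EF_Task 5=9) = 13; EF_Task 7 = 13+7 = 20
ES_Task 8 = 20; EF_Task 8 = 20+4 = 24
ES_Task 9 = 13; EF_Task 9 = 13+9 = 22
ES_Task 10 = max(EF_Task 3=18, EF_Task 4=14, EF_Task 6=16, EF_Task 8=24, EF_Task 9=22) = 24; EF_Task 10 = 24+4 = 28
Expected project duration μ = 28 days. Critical path: Task 1 → Task 7 → Task 8 → Task 10.

Variance along critical path = 0.111 + 1.778 + 0.444 + 5.444 = 7.778; σ = 2.789 days.
D = μ + z·σ = 28 + 2.326·2.789 = 34.5 days

34.5 days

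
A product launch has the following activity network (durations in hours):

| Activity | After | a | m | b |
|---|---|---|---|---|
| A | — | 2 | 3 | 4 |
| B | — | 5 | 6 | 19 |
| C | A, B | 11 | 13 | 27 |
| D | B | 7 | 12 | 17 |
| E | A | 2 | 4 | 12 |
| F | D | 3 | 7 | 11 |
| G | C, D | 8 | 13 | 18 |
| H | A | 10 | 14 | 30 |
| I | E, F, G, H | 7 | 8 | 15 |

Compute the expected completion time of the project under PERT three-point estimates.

te_A = (2 + 4·3 + 4)/6 = 18/6 = 3
te_B = (5 + 4·6 + 19)/6 = 48/6 = 8
te_C = (11 + 4·13 + 27)/6 = 90/6 = 15
te_D = (7 + 4·12 + 17)/6 = 72/6 = 12
te_E = (2 + 4·4 + 12)/6 = 30/6 = 5
te_F = (3 + 4·7 + 11)/6 = 42/6 = 7
te_G = (8 + 4·13 + 18)/6 = 78/6 = 13
te_H = (10 + 4·14 + 30)/6 = 96/6 = 16
te_I = (7 + 4·8 + 15)/6 = 54/6 = 9

Forward pass:
ES_A = 0; EF_A = 3
ES_B = 0; EF_B = 8
ES_C = max(EF_A=3, EF_B=8) = 8; EF_C = 8+15 = 23
ES_D = 8; EF_D = 8+12 = 20
ES_E = 3; EF_E = 3+5 = 8
ES_F = 20; EF_F = 20+7 = 27
ES_G = max(EF_C=23, EF_D=20) = 23; EF_G = 23+13 = 36
ES_H = 3; EF_H = 3+16 = 19
ES_I = max(EF_E=8, EF_F=27, EF_G=36, EF_H=19) = 36; EF_I = 36+9 = 45
Expected project duration μ = 45 hours. Critical path: B → C → G → I.

45 hours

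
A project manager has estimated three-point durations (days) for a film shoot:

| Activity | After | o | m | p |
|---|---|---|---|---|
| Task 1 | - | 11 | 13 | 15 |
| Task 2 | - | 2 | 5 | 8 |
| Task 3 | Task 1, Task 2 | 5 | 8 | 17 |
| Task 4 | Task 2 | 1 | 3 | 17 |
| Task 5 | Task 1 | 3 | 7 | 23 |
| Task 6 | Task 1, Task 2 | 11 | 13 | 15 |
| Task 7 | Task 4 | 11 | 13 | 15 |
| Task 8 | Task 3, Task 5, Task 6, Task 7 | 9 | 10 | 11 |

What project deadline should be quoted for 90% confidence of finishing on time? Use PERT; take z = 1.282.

37.3 days

te_Task 1 = (11 + 4·13 + 15)/6 = 78/6 = 13; σ²_Task 1 = ((15−11)/6)² = 0.444
te_Task 2 = (2 + 4·5 + 8)/6 = 30/6 = 5; σ²_Task 2 = ((8−2)/6)² = 1.000
te_Task 3 = (5 + 4·8 + 17)/6 = 54/6 = 9; σ²_Task 3 = ((17−5)/6)² = 4.000
te_Task 4 = (1 + 4·3 + 17)/6 = 30/6 = 5; σ²_Task 4 = ((17−1)/6)² = 7.111
te_Task 5 = (3 + 4·7 + 23)/6 = 54/6 = 9; σ²_Task 5 = ((23−3)/6)² = 11.111
te_Task 6 = (11 + 4·13 + 15)/6 = 78/6 = 13; σ²_Task 6 = ((15−11)/6)² = 0.444
te_Task 7 = (11 + 4·13 + 15)/6 = 78/6 = 13; σ²_Task 7 = ((15−11)/6)² = 0.444
te_Task 8 = (9 + 4·10 + 11)/6 = 60/6 = 10; σ²_Task 8 = ((11−9)/6)² = 0.111

Forward pass:
ES_Task 1 = 0; EF_Task 1 = 13
ES_Task 2 = 0; EF_Task 2 = 5
ES_Task 3 = max(EF_Task 1=13, EF_Task 2=5) = 13; EF_Task 3 = 13+9 = 22
ES_Task 4 = 5; EF_Task 4 = 5+5 = 10
ES_Task 5 = 13; EF_Task 5 = 13+9 = 22
ES_Task 6 = max(EF_Task 1=13, EF_Task 2=5) = 13; EF_Task 6 = 13+13 = 26
ES_Task 7 = 10; EF_Task 7 = 10+13 = 23
ES_Task 8 = max(EF_Task 3=22, EF_Task 5=22, EF_Task 6=26, EF_Task 7=23) = 26; EF_Task 8 = 26+10 = 36
Expected project duration μ = 36 days. Critical path: Task 1 → Task 6 → Task 8.

Variance along critical path = 0.444 + 0.444 + 0.111 = 1.000; σ = 1.000 days.
D = μ + z·σ = 36 + 1.282·1.000 = 37.3 days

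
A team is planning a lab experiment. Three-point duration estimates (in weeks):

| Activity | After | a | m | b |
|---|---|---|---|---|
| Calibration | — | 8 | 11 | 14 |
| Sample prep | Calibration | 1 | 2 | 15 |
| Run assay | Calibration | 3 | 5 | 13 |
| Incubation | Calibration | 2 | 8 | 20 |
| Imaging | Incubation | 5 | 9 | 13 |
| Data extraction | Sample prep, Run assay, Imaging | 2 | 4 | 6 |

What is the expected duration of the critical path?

33 weeks

te_Calibration = (8 + 4·11 + 14)/6 = 66/6 = 11
te_Sample prep = (1 + 4·2 + 15)/6 = 24/6 = 4
te_Run assay = (3 + 4·5 + 13)/6 = 36/6 = 6
te_Incubation = (2 + 4·8 + 20)/6 = 54/6 = 9
te_Imaging = (5 + 4·9 + 13)/6 = 54/6 = 9
te_Data extraction = (2 + 4·4 + 6)/6 = 24/6 = 4

Forward pass:
ES_Calibration = 0; EF_Calibration = 11
ES_Sample prep = 11; EF_Sample prep = 11+4 = 15
ES_Run assay = 11; EF_Run assay = 11+6 = 17
ES_Incubation = 11; EF_Incubation = 11+9 = 20
ES_Imaging = 20; EF_Imaging = 20+9 = 29
ES_Data extraction = max(EF_Sample prep=15, EF_Run assay=17, EF_Imaging=29) = 29; EF_Data extraction = 29+4 = 33
Expected project duration μ = 33 weeks. Critical path: Calibration → Incubation → Imaging → Data extraction.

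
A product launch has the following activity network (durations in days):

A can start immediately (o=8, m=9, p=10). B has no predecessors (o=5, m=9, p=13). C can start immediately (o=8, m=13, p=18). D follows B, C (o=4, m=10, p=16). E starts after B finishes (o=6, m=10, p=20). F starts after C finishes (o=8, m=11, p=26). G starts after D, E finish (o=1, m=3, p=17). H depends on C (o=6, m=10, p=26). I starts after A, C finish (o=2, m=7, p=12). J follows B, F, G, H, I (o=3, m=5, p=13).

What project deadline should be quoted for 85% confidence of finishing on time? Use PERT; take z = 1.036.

38.2 days

te_A = (8 + 4·9 + 10)/6 = 54/6 = 9; σ²_A = ((10−8)/6)² = 0.111
te_B = (5 + 4·9 + 13)/6 = 54/6 = 9; σ²_B = ((13−5)/6)² = 1.778
te_C = (8 + 4·13 + 18)/6 = 78/6 = 13; σ²_C = ((18−8)/6)² = 2.778
te_D = (4 + 4·10 + 16)/6 = 60/6 = 10; σ²_D = ((16−4)/6)² = 4.000
te_E = (6 + 4·10 + 20)/6 = 66/6 = 11; σ²_E = ((20−6)/6)² = 5.444
te_F = (8 + 4·11 + 26)/6 = 78/6 = 13; σ²_F = ((26−8)/6)² = 9.000
te_G = (1 + 4·3 + 17)/6 = 30/6 = 5; σ²_G = ((17−1)/6)² = 7.111
te_H = (6 + 4·10 + 26)/6 = 72/6 = 12; σ²_H = ((26−6)/6)² = 11.111
te_I = (2 + 4·7 + 12)/6 = 42/6 = 7; σ²_I = ((12−2)/6)² = 2.778
te_J = (3 + 4·5 + 13)/6 = 36/6 = 6; σ²_J = ((13−3)/6)² = 2.778

Forward pass:
ES_A = 0; EF_A = 9
ES_B = 0; EF_B = 9
ES_C = 0; EF_C = 13
ES_D = max(EF_B=9, EF_C=13) = 13; EF_D = 13+10 = 23
ES_E = 9; EF_E = 9+11 = 20
ES_F = 13; EF_F = 13+13 = 26
ES_G = max(EF_D=23, EF_E=20) = 23; EF_G = 23+5 = 28
ES_H = 13; EF_H = 13+12 = 25
ES_I = max(EF_A=9, EF_C=13) = 13; EF_I = 13+7 = 20
ES_J = max(EF_B=9, EF_F=26, EF_G=28, EF_H=25, EF_I=20) = 28; EF_J = 28+6 = 34
Expected project duration μ = 34 days. Critical path: C → D → G → J.

Variance along critical path = 2.778 + 4.000 + 7.111 + 2.778 = 16.667; σ = 4.082 days.
D = μ + z·σ = 34 + 1.036·4.082 = 38.2 days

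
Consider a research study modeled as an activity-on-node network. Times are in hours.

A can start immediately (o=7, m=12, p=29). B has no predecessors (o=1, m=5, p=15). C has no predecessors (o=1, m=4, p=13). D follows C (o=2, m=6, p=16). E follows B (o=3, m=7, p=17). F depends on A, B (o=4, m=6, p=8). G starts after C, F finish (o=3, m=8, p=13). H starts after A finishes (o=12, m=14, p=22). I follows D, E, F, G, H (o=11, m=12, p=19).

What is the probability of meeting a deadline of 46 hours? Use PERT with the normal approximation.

te_A = (7 + 4·12 + 29)/6 = 84/6 = 14; σ²_A = ((29−7)/6)² = 13.444
te_B = (1 + 4·5 + 15)/6 = 36/6 = 6; σ²_B = ((15−1)/6)² = 5.444
te_C = (1 + 4·4 + 13)/6 = 30/6 = 5; σ²_C = ((13−1)/6)² = 4.000
te_D = (2 + 4·6 + 16)/6 = 42/6 = 7; σ²_D = ((16−2)/6)² = 5.444
te_E = (3 + 4·7 + 17)/6 = 48/6 = 8; σ²_E = ((17−3)/6)² = 5.444
te_F = (4 + 4·6 + 8)/6 = 36/6 = 6; σ²_F = ((8−4)/6)² = 0.444
te_G = (3 + 4·8 + 13)/6 = 48/6 = 8; σ²_G = ((13−3)/6)² = 2.778
te_H = (12 + 4·14 + 22)/6 = 90/6 = 15; σ²_H = ((22−12)/6)² = 2.778
te_I = (11 + 4·12 + 19)/6 = 78/6 = 13; σ²_I = ((19−11)/6)² = 1.778

Forward pass:
ES_A = 0; EF_A = 14
ES_B = 0; EF_B = 6
ES_C = 0; EF_C = 5
ES_D = 5; EF_D = 5+7 = 12
ES_E = 6; EF_E = 6+8 = 14
ES_F = max(EF_A=14, EF_B=6) = 14; EF_F = 14+6 = 20
ES_G = max(EF_C=5, EF_F=20) = 20; EF_G = 20+8 = 28
ES_H = 14; EF_H = 14+15 = 29
ES_I = max(EF_D=12, EF_E=14, EF_F=20, EF_G=28, EF_H=29) = 29; EF_I = 29+13 = 42
Expected project duration μ = 42 hours. Critical path: A → H → I.

Variance along critical path = 13.444 + 2.778 + 1.778 = 18.000; σ = √18.000 = 4.243 hours.
Z = (46 − 42) / 4.243 = 0.943
P(T ≤ 46) = Φ(0.943) ≈ 0.827

0.827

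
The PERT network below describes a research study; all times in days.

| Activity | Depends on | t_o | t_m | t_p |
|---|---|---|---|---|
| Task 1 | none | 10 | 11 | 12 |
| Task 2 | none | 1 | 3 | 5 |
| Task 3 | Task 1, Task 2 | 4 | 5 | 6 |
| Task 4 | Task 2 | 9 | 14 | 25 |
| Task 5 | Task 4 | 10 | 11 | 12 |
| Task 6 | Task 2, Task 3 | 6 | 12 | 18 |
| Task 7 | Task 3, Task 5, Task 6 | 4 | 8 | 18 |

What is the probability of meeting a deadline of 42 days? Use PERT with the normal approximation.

0.865

te_Task 1 = (10 + 4·11 + 12)/6 = 66/6 = 11; σ²_Task 1 = ((12−10)/6)² = 0.111
te_Task 2 = (1 + 4·3 + 5)/6 = 18/6 = 3; σ²_Task 2 = ((5−1)/6)² = 0.444
te_Task 3 = (4 + 4·5 + 6)/6 = 30/6 = 5; σ²_Task 3 = ((6−4)/6)² = 0.111
te_Task 4 = (9 + 4·14 + 25)/6 = 90/6 = 15; σ²_Task 4 = ((25−9)/6)² = 7.111
te_Task 5 = (10 + 4·11 + 12)/6 = 66/6 = 11; σ²_Task 5 = ((12−10)/6)² = 0.111
te_Task 6 = (6 + 4·12 + 18)/6 = 72/6 = 12; σ²_Task 6 = ((18−6)/6)² = 4.000
te_Task 7 = (4 + 4·8 + 18)/6 = 54/6 = 9; σ²_Task 7 = ((18−4)/6)² = 5.444

Forward pass:
ES_Task 1 = 0; EF_Task 1 = 11
ES_Task 2 = 0; EF_Task 2 = 3
ES_Task 3 = max(EF_Task 1=11, EF_Task 2=3) = 11; EF_Task 3 = 11+5 = 16
ES_Task 4 = 3; EF_Task 4 = 3+15 = 18
ES_Task 5 = 18; EF_Task 5 = 18+11 = 29
ES_Task 6 = max(EF_Task 2=3, EF_Task 3=16) = 16; EF_Task 6 = 16+12 = 28
ES_Task 7 = max(EF_Task 3=16, EF_Task 5=29, EF_Task 6=28) = 29; EF_Task 7 = 29+9 = 38
Expected project duration μ = 38 days. Critical path: Task 2 → Task 4 → Task 5 → Task 7.

Variance along critical path = 0.444 + 7.111 + 0.111 + 5.444 = 13.111; σ = √13.111 = 3.621 days.
Z = (42 − 38) / 3.621 = 1.105
P(T ≤ 42) = Φ(1.105) ≈ 0.865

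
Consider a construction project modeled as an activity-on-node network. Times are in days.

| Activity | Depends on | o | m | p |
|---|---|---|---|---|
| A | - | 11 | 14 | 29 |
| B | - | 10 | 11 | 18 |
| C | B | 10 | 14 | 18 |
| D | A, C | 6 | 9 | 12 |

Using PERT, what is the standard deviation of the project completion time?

2.13 days

te_A = (11 + 4·14 + 29)/6 = 96/6 = 16; σ²_A = ((29−11)/6)² = 9.000
te_B = (10 + 4·11 + 18)/6 = 72/6 = 12; σ²_B = ((18−10)/6)² = 1.778
te_C = (10 + 4·14 + 18)/6 = 84/6 = 14; σ²_C = ((18−10)/6)² = 1.778
te_D = (6 + 4·9 + 12)/6 = 54/6 = 9; σ²_D = ((12−6)/6)² = 1.000

Forward pass:
ES_A = 0; EF_A = 16
ES_B = 0; EF_B = 12
ES_C = 12; EF_C = 12+14 = 26
ES_D = max(EF_A=16, EF_C=26) = 26; EF_D = 26+9 = 35
Expected project duration μ = 35 days. Critical path: B → C → D.

Variance along critical path = 1.778 + 1.778 + 1.000 = 4.556
σ = √4.556 = 2.134 days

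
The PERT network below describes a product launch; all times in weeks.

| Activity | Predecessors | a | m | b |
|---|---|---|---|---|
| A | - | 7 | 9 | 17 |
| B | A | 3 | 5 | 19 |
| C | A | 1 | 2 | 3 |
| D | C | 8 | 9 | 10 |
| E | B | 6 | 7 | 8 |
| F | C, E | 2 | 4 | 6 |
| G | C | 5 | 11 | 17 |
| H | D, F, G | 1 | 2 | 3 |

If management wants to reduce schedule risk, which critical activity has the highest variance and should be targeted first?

te_A = (7 + 4·9 + 17)/6 = 60/6 = 10; σ²_A = ((17−7)/6)² = 2.778
te_B = (3 + 4·5 + 19)/6 = 42/6 = 7; σ²_B = ((19−3)/6)² = 7.111
te_C = (1 + 4·2 + 3)/6 = 12/6 = 2; σ²_C = ((3−1)/6)² = 0.111
te_D = (8 + 4·9 + 10)/6 = 54/6 = 9; σ²_D = ((10−8)/6)² = 0.111
te_E = (6 + 4·7 + 8)/6 = 42/6 = 7; σ²_E = ((8−6)/6)² = 0.111
te_F = (2 + 4·4 + 6)/6 = 24/6 = 4; σ²_F = ((6−2)/6)² = 0.444
te_G = (5 + 4·11 + 17)/6 = 66/6 = 11; σ²_G = ((17−5)/6)² = 4.000
te_H = (1 + 4·2 + 3)/6 = 12/6 = 2; σ²_H = ((3−1)/6)² = 0.111

Forward pass:
ES_A = 0; EF_A = 10
ES_B = 10; EF_B = 10+7 = 17
ES_C = 10; EF_C = 10+2 = 12
ES_D = 12; EF_D = 12+9 = 21
ES_E = 17; EF_E = 17+7 = 24
ES_F = max(EF_C=12, EF_E=24) = 24; EF_F = 24+4 = 28
ES_G = 12; EF_G = 12+11 = 23
ES_H = max(EF_D=21, EF_F=28, EF_G=23) = 28; EF_H = 28+2 = 30
Expected project duration μ = 30 weeks. Critical path: A → B → E → F → H.

Variances on critical path: σ²_A=2.778, σ²_B=7.111, σ²_E=0.111, σ²_F=0.444, σ²_H=0.111.
Largest is σ²_B = 7.111.

B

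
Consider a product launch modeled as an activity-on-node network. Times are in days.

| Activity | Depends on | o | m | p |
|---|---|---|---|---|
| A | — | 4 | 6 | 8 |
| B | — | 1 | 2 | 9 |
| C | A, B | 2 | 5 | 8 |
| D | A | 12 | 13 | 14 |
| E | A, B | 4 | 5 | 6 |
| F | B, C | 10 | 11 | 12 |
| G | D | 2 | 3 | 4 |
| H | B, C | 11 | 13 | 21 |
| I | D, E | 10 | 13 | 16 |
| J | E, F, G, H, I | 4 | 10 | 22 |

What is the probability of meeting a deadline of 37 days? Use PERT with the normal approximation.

te_A = (4 + 4·6 + 8)/6 = 36/6 = 6; σ²_A = ((8−4)/6)² = 0.444
te_B = (1 + 4·2 + 9)/6 = 18/6 = 3; σ²_B = ((9−1)/6)² = 1.778
te_C = (2 + 4·5 + 8)/6 = 30/6 = 5; σ²_C = ((8−2)/6)² = 1.000
te_D = (12 + 4·13 + 14)/6 = 78/6 = 13; σ²_D = ((14−12)/6)² = 0.111
te_E = (4 + 4·5 + 6)/6 = 30/6 = 5; σ²_E = ((6−4)/6)² = 0.111
te_F = (10 + 4·11 + 12)/6 = 66/6 = 11; σ²_F = ((12−10)/6)² = 0.111
te_G = (2 + 4·3 + 4)/6 = 18/6 = 3; σ²_G = ((4−2)/6)² = 0.111
te_H = (11 + 4·13 + 21)/6 = 84/6 = 14; σ²_H = ((21−11)/6)² = 2.778
te_I = (10 + 4·13 + 16)/6 = 78/6 = 13; σ²_I = ((16−10)/6)² = 1.000
te_J = (4 + 4·10 + 22)/6 = 66/6 = 11; σ²_J = ((22−4)/6)² = 9.000

Forward pass:
ES_A = 0; EF_A = 6
ES_B = 0; EF_B = 3
ES_C = max(EF_A=6, EF_B=3) = 6; EF_C = 6+5 = 11
ES_D = 6; EF_D = 6+13 = 19
ES_E = max(EF_A=6, EF_B=3) = 6; EF_E = 6+5 = 11
ES_F = max(EF_B=3, EF_C=11) = 11; EF_F = 11+11 = 22
ES_G = 19; EF_G = 19+3 = 22
ES_H = max(EF_B=3, EF_C=11) = 11; EF_H = 11+14 = 25
ES_I = max(EF_D=19, EF_E=11) = 19; EF_I = 19+13 = 32
ES_J = max(EF_E=11, EF_F=22, EF_G=22, EF_H=25, EF_I=32) = 32; EF_J = 32+11 = 43
Expected project duration μ = 43 days. Critical path: A → D → I → J.

Variance along critical path = 0.444 + 0.111 + 1.000 + 9.000 = 10.556; σ = √10.556 = 3.249 days.
Z = (37 − 43) / 3.249 = -1.847
P(T ≤ 37) = Φ(-1.847) ≈ 0.032

0.032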